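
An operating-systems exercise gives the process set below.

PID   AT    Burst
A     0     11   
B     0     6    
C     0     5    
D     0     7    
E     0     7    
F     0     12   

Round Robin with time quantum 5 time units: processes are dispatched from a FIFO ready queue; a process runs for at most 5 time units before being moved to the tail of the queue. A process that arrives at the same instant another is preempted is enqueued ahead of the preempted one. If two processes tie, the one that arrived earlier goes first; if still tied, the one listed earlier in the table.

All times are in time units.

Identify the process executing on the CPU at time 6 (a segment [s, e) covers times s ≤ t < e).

B

Schedule: | A 0-5 | B 5-10 | C 10-15 | D 15-20 | E 20-25 | F 25-30 | A 30-35 | B 35-36 | D 36-38 | E 38-40 | F 40-45 | A 45-46 | F 46-48 |
Completion: A=46  B=36  C=15  D=38  E=40  F=48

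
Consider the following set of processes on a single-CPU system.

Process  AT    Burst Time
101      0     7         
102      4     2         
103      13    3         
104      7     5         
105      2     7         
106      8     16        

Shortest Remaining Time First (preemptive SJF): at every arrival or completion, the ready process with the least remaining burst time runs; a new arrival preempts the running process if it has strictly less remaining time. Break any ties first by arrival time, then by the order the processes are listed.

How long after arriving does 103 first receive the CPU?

1

Gantt: | 101 0-4 | 102 4-6 | 101 6-9 | 104 9-14 | 103 14-17 | 105 17-24 | 106 24-40 |
Completion: 101=9  102=6  103=17  104=14  105=24  106=40
Turnaround (C−A): 101=9  102=2  103=4  104=7  105=22  106=32
Response(103) = first start − arrival = 14 − 13 = 1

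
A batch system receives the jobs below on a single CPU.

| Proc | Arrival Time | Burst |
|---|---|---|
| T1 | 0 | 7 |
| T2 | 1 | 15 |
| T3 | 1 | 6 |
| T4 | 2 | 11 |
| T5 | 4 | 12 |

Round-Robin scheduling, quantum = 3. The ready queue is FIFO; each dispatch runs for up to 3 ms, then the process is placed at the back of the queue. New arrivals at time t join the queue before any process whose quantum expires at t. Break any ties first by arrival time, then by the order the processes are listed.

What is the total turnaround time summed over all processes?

Schedule: | T1 0-3 | T2 3-6 | T3 6-9 | T4 9-12 | T1 12-15 | T5 15-18 | T2 18-21 | T3 21-24 | T4 24-27 | T1 27-28 | T5 28-31 | T2 31-34 | T4 34-37 | T5 37-40 | T2 40-43 | T4 43-45 | T5 45-48 | T2 48-51 |
Completion: T1=28  T2=51  T3=24  T4=45  T5=48
Turnaround (C−A): T1=28  T2=50  T3=23  T4=43  T5=44
Turnaround = completion − arrival: T1=28, T2=50, T3=23, T4=43, T5=44
Total turnaround = 28 + 50 + 23 + 43 + 44 = 188

188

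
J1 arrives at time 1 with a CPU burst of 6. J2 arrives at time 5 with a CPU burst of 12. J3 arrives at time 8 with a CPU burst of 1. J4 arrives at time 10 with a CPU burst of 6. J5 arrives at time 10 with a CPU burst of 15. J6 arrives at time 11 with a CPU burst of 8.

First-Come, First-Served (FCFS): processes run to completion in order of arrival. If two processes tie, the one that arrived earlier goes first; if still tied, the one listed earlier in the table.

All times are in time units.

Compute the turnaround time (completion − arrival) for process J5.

Timeline: | idle 0-1 | J1 1-7 | J2 7-19 | J3 19-20 | J4 20-26 | J5 26-41 | J6 41-49 |
Completion: J1=7  J2=19  J3=20  J4=26  J5=41  J6=49
Turnaround(J5) = completion − arrival = 41 − 10 = 31

31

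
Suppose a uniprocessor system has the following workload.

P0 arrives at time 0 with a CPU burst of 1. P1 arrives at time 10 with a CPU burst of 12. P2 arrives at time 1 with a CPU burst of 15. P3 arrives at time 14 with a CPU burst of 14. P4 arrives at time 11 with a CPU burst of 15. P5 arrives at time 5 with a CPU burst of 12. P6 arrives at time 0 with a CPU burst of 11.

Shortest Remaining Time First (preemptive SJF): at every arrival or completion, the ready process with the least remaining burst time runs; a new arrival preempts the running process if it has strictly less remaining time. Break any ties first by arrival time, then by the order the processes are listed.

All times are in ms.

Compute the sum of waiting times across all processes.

Schedule: | P0 0-1 | P6 1-12 | P5 12-24 | P1 24-36 | P3 36-50 | P2 50-65 | P4 65-80 |
Completion: P0=1  P1=36  P2=65  P3=50  P4=80  P5=24  P6=12
Waiting = turnaround − burst: P0=0, P1=14, P2=49, P3=22, P4=54, P5=7, P6=1
Total waiting = 0 + 14 + 49 + 22 + 54 + 7 + 1 = 147

147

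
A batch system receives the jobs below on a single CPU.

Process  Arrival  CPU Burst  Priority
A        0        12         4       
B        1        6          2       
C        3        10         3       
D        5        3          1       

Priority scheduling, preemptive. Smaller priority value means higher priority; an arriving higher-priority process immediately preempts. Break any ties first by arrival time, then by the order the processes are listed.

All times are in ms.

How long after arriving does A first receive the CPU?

Schedule: | A 0-1 | B 1-5 | D 5-8 | B 8-10 | C 10-20 | A 20-31 |
Completion: A=31  B=10  C=20  D=8
Turnaround (C−A): A=31  B=9  C=17  D=3
Response(A) = first start − arrival = 0 − 0 = 0

0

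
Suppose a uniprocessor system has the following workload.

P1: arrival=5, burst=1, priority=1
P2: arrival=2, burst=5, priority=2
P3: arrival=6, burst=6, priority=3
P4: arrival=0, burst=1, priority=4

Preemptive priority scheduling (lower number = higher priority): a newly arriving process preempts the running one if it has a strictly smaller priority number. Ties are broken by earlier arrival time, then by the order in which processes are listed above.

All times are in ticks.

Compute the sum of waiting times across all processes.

3

Timeline: | P4 0-1 | idle 1-2 | P2 2-5 | P1 5-6 | P2 6-8 | P3 8-14 |
Completion: P1=6  P2=8  P3=14  P4=1
Turnaround (C−A): P1=1  P2=6  P3=8  P4=1
Waiting = turnaround − burst: P1=0, P2=1, P3=2, P4=0
Total waiting = 0 + 1 + 2 + 0 = 3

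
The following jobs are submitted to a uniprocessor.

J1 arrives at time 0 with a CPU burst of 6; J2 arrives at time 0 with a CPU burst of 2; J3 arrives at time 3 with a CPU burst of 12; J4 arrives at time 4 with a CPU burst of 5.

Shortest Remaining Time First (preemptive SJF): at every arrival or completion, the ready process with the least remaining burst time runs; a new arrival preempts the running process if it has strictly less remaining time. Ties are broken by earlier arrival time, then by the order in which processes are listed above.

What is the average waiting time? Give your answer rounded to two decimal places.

4.00

Gantt: | J2 0-2 | J1 2-8 | J4 8-13 | J3 13-25 |
Completion: J1=8  J2=2  J3=25  J4=13
Waiting times: J1=2, J2=0, J3=10, J4=4
Average waiting = (2+0+10+4) / 4 = 16/4 = 4.00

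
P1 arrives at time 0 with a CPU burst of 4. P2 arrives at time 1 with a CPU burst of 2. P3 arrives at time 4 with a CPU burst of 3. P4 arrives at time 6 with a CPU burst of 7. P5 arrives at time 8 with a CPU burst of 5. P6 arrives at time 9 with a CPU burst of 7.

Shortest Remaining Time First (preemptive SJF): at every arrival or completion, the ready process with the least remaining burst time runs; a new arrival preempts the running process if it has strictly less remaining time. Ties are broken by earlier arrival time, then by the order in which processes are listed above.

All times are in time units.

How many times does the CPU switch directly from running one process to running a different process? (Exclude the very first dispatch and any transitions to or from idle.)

6

Schedule: | P1 0-1 | P2 1-3 | P1 3-6 | P3 6-9 | P5 9-14 | P4 14-21 | P6 21-28 |
Completion: P1=6  P2=3  P3=9  P4=21  P5=14  P6=28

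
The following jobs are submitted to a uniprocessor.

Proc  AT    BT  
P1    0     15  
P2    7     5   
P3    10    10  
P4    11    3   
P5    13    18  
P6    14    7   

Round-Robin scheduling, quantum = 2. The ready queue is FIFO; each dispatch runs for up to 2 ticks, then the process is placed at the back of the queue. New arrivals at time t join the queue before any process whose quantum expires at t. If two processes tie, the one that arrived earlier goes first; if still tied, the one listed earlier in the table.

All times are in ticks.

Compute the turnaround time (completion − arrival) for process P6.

32

Schedule: | P1 0-8 | P2 8-10 | P1 10-12 | P3 12-14 | P2 14-16 | P4 16-18 | P1 18-20 | P5 20-22 | P6 22-24 | P3 24-26 | P2 26-27 | P4 27-28 | P1 28-30 | P5 30-32 | P6 32-34 | P3 34-36 | P1 36-37 | P5 37-39 | P6 39-41 | P3 41-43 | P5 43-45 | P6 45-46 | P3 46-48 | P5 48-58 |
Completion: P1=37  P2=27  P3=48  P4=28  P5=58  P6=46
Turnaround (C−A): P1=37  P2=20  P3=38  P4=17  P5=45  P6=32
Turnaround(P6) = completion − arrival = 46 − 14 = 32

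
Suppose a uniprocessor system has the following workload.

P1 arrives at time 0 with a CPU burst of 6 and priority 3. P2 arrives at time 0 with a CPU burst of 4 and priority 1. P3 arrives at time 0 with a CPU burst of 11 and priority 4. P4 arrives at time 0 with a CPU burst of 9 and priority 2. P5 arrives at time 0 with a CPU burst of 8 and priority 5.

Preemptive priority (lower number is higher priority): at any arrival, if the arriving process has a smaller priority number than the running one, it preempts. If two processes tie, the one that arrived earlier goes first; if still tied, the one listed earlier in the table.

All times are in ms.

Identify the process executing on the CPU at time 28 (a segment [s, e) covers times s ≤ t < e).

Gantt: | P2 0-4 | P4 4-13 | P1 13-19 | P3 19-30 | P5 30-38 |
Completion: P1=19  P2=4  P3=30  P4=13  P5=38
Turnaround (C−A): P1=19  P2=4  P3=30  P4=13  P5=38

P3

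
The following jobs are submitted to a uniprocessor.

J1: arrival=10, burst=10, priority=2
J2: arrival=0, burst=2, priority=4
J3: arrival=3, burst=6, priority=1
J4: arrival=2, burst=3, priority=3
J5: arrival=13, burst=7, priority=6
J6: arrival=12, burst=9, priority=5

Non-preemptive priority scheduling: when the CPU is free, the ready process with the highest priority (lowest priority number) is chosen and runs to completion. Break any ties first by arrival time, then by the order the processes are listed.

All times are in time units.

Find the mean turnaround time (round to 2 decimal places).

Timeline: | J2 0-2 | J4 2-5 | J3 5-11 | J1 11-21 | J6 21-30 | J5 30-37 |
Completion: J1=21  J2=2  J3=11  J4=5  J5=37  J6=30
Turnaround times: J1=11, J2=2, J3=8, J4=3, J5=24, J6=18
Average turnaround = (11+2+8+3+24+18) / 6 = 66/6 = 11.00

11.00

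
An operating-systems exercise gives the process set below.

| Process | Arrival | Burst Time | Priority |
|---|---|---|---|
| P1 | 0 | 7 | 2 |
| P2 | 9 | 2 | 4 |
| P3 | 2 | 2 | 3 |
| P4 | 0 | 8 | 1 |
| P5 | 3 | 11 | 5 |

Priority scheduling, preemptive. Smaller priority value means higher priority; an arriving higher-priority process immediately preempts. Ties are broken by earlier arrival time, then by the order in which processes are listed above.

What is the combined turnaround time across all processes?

Gantt: | P4 0-8 | P1 8-15 | P3 15-17 | P2 17-19 | P5 19-30 |
Completion: P1=15  P2=19  P3=17  P4=8  P5=30
Turnaround (C−A): P1=15  P2=10  P3=15  P4=8  P5=27
Turnaround = completion − arrival: P1=15, P2=10, P3=15, P4=8, P5=27
Total turnaround = 15 + 10 + 15 + 8 + 27 = 75

75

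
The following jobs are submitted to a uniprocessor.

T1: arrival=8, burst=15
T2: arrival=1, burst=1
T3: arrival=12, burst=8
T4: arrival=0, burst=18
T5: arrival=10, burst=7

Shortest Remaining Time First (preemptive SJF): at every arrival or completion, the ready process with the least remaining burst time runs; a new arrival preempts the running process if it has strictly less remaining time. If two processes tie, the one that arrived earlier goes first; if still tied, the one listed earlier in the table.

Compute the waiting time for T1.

Timeline: | T4 0-1 | T2 1-2 | T4 2-10 | T5 10-17 | T3 17-25 | T4 25-34 | T1 34-49 |
Completion: T1=49  T2=2  T3=25  T4=34  T5=17
Turnaround (C−A): T1=41  T2=1  T3=13  T4=34  T5=7
Waiting(T1) = turnaround − burst = 41 − 15 = 26

26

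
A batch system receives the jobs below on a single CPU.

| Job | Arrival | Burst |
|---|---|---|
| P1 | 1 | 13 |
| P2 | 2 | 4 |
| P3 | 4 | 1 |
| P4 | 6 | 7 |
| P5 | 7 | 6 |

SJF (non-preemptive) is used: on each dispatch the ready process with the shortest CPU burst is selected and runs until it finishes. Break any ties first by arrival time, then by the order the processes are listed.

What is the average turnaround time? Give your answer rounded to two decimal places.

Timeline: | idle 0-1 | P1 1-14 | P3 14-15 | P2 15-19 | P5 19-25 | P4 25-32 |
Completion: P1=14  P2=19  P3=15  P4=32  P5=25
Turnaround times: P1=13, P2=17, P3=11, P4=26, P5=18
Average turnaround = (13+17+11+26+18) / 5 = 85/5 = 17.00

17.00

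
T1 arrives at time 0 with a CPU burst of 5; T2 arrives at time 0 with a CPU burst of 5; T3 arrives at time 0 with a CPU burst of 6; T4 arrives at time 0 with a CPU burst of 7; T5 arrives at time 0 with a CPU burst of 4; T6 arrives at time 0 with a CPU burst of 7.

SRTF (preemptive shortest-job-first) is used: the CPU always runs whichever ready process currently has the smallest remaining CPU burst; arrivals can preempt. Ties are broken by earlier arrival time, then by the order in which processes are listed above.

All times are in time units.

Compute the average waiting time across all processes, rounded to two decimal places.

12.33

Schedule: | T5 0-4 | T1 4-9 | T2 9-14 | T3 14-20 | T4 20-27 | T6 27-34 |
Completion: T1=9  T2=14  T3=20  T4=27  T5=4  T6=34
Waiting times: T1=4, T2=9, T3=14, T4=20, T5=0, T6=27
Average waiting = (4+9+14+20+0+27) / 6 = 74/6 = 12.33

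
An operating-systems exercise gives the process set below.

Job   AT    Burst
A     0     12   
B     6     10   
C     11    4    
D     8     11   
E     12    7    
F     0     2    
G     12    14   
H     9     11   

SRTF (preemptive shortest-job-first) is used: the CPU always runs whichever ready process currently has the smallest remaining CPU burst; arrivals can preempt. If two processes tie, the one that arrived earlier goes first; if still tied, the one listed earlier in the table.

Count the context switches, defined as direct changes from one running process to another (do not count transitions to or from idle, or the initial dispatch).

7

Gantt: | F 0-2 | A 2-14 | C 14-18 | E 18-25 | B 25-35 | D 35-46 | H 46-57 | G 57-71 |
Completion: A=14  B=35  C=18  D=46  E=25  F=2  G=71  H=57
Turnaround (C−A): A=14  B=29  C=7  D=38  E=13  F=2  G=59  H=48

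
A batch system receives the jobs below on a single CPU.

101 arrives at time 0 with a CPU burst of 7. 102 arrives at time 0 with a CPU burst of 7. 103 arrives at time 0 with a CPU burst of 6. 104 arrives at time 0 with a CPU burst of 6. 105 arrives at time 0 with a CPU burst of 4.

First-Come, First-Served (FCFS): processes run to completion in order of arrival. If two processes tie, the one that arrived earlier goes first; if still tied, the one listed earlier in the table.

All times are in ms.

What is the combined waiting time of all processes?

Gantt: | 101 0-7 | 102 7-14 | 103 14-20 | 104 20-26 | 105 26-30 |
Completion: 101=7  102=14  103=20  104=26  105=30
Turnaround (C−A): 101=7  102=14  103=20  104=26  105=30
Waiting = turnaround − burst: 101=0, 102=7, 103=14, 104=20, 105=26
Total waiting = 0 + 7 + 14 + 20 + 26 = 67

67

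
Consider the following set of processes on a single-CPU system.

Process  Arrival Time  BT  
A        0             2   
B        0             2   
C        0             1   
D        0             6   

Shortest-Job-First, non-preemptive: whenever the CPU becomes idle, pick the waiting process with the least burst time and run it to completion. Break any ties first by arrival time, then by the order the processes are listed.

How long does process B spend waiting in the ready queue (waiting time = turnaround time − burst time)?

Schedule: | C 0-1 | A 1-3 | B 3-5 | D 5-11 |
Completion: A=3  B=5  C=1  D=11
Turnaround (C−A): A=3  B=5  C=1  D=11
Waiting(B) = turnaround − burst = 5 − 2 = 3

3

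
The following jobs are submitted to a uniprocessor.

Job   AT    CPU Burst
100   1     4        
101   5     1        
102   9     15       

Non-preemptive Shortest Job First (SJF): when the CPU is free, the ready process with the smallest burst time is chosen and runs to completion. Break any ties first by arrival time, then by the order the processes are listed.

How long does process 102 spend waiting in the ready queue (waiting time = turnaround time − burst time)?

0

Gantt: | idle 0-1 | 100 1-5 | 101 5-6 | idle 6-9 | 102 9-24 |
Completion: 100=5  101=6  102=24
Waiting(102) = turnaround − burst = 15 − 15 = 0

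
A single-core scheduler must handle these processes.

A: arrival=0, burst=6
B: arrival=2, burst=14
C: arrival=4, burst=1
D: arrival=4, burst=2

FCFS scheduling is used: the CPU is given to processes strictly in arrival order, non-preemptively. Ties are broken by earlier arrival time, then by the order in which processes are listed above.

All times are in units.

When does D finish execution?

Timeline: | A 0-6 | B 6-20 | C 20-21 | D 21-23 |
Completion: A=6  B=20  C=21  D=23
Turnaround (C−A): A=6  B=18  C=17  D=19

23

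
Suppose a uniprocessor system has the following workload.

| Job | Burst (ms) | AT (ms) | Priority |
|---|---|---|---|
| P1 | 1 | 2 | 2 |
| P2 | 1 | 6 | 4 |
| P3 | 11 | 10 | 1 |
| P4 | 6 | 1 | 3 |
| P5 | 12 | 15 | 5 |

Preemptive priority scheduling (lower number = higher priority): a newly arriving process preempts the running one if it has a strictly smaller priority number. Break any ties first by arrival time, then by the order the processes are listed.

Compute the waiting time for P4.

1

Gantt: | idle 0-1 | P4 1-2 | P1 2-3 | P4 3-8 | P2 8-9 | idle 9-10 | P3 10-21 | P5 21-33 |
Completion: P1=3  P2=9  P3=21  P4=8  P5=33
Waiting(P4) = turnaround − burst = 7 − 6 = 1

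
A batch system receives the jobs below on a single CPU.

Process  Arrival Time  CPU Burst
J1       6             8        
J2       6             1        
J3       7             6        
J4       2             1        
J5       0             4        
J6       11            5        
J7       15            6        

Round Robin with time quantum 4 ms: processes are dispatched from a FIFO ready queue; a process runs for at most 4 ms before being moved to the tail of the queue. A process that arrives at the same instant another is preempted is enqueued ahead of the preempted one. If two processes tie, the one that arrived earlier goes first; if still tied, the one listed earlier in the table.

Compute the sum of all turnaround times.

Timeline: | J5 0-4 | J4 4-5 | idle 5-6 | J1 6-10 | J2 10-11 | J3 11-15 | J1 15-19 | J6 19-23 | J7 23-27 | J3 27-29 | J6 29-30 | J7 30-32 |
Completion: J1=19  J2=11  J3=29  J4=5  J5=4  J6=30  J7=32
Turnaround = completion − arrival: J1=13, J2=5, J3=22, J4=3, J5=4, J6=19, J7=17
Total turnaround = 13 + 5 + 22 + 3 + 4 + 19 + 17 = 83

83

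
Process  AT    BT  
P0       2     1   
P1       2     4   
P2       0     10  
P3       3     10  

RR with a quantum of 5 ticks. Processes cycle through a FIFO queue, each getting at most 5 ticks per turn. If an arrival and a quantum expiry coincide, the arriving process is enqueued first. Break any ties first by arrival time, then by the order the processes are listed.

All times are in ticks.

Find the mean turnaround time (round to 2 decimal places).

13.50

Timeline: | P2 0-5 | P0 5-6 | P1 6-10 | P3 10-15 | P2 15-20 | P3 20-25 |
Completion: P0=6  P1=10  P2=20  P3=25
Turnaround (C−A): P0=4  P1=8  P2=20  P3=22
Turnaround times: P0=4, P1=8, P2=20, P3=22
Average turnaround = (4+8+20+22) / 4 = 54/4 = 13.50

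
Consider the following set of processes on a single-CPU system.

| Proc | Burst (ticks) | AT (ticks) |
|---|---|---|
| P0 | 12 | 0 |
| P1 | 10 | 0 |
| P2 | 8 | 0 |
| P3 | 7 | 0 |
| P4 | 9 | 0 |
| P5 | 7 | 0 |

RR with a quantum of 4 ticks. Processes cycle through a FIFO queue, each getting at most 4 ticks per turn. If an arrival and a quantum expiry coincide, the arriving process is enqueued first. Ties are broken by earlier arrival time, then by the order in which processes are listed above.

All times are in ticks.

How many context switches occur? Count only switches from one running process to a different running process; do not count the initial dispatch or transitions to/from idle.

14

Timeline: | P0 0-4 | P1 4-8 | P2 8-12 | P3 12-16 | P4 16-20 | P5 20-24 | P0 24-28 | P1 28-32 | P2 32-36 | P3 36-39 | P4 39-43 | P5 43-46 | P0 46-50 | P1 50-52 | P4 52-53 |
Completion: P0=50  P1=52  P2=36  P3=39  P4=53  P5=46
Turnaround (C−A): P0=50  P1=52  P2=36  P3=39  P4=53  P5=46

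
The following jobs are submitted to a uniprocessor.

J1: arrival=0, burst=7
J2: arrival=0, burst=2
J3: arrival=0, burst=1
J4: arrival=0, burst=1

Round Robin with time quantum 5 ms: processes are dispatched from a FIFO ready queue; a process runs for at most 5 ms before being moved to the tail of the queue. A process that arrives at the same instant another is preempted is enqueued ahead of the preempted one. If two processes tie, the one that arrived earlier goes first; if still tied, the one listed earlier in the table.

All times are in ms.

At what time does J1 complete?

Schedule: | J1 0-5 | J2 5-7 | J3 7-8 | J4 8-9 | J1 9-11 |
Completion: J1=11  J2=7  J3=8  J4=9

11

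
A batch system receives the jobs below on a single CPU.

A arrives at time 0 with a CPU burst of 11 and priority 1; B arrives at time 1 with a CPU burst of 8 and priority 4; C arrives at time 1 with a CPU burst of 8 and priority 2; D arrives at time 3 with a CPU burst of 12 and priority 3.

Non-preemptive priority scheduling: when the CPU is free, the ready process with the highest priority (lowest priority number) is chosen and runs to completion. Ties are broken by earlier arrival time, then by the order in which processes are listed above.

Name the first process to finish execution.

A

Gantt: | A 0-11 | C 11-19 | D 19-31 | B 31-39 |
Completion: A=11  B=39  C=19  D=31
Turnaround (C−A): A=11  B=38  C=18  D=28
Finish order: A → C → D → B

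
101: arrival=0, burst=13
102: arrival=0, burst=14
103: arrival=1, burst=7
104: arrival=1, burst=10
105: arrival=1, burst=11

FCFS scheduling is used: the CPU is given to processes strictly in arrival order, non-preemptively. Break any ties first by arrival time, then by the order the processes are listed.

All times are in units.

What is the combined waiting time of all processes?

115

Schedule: | 101 0-13 | 102 13-27 | 103 27-34 | 104 34-44 | 105 44-55 |
Completion: 101=13  102=27  103=34  104=44  105=55
Waiting = turnaround − burst: 101=0, 102=13, 103=26, 104=33, 105=43
Total waiting = 0 + 13 + 26 + 33 + 43 = 115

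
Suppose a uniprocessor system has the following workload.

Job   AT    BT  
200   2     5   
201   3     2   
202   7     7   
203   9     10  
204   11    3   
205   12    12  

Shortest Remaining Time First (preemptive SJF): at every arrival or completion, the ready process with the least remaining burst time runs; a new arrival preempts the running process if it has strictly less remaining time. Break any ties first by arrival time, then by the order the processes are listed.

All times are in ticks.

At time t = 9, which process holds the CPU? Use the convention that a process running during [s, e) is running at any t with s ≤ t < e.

Gantt: | idle 0-2 | 200 2-3 | 201 3-5 | 200 5-9 | 202 9-11 | 204 11-14 | 202 14-19 | 203 19-29 | 205 29-41 |
Completion: 200=9  201=5  202=19  203=29  204=14  205=41

202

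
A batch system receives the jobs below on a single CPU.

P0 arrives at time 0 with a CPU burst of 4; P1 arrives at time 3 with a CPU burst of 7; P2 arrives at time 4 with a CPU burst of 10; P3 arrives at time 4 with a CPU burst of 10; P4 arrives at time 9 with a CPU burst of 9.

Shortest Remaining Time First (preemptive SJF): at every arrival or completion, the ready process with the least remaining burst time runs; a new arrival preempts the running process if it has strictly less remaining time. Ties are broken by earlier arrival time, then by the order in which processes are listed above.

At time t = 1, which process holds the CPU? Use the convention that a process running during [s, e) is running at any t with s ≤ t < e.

Gantt: | P0 0-4 | P1 4-11 | P4 11-20 | P2 20-30 | P3 30-40 |
Completion: P0=4  P1=11  P2=30  P3=40  P4=20

P0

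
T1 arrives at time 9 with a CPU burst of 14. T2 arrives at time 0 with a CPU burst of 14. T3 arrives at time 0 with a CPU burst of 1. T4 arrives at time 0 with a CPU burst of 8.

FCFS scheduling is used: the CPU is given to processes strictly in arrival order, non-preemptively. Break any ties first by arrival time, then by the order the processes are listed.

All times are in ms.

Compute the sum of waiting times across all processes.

Schedule: | T2 0-14 | T3 14-15 | T4 15-23 | T1 23-37 |
Completion: T1=37  T2=14  T3=15  T4=23
Turnaround (C−A): T1=28  T2=14  T3=15  T4=23
Waiting = turnaround − burst: T1=14, T2=0, T3=14, T4=15
Total waiting = 14 + 0 + 14 + 15 = 43

43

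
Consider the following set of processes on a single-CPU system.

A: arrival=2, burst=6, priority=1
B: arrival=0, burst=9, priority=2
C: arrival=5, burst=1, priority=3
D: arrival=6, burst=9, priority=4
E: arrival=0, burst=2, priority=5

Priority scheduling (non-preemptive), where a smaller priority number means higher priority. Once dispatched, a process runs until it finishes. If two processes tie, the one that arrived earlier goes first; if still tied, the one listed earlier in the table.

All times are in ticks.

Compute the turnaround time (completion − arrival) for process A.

13

Schedule: | B 0-9 | A 9-15 | C 15-16 | D 16-25 | E 25-27 |
Completion: A=15  B=9  C=16  D=25  E=27
Turnaround(A) = completion − arrival = 15 − 2 = 13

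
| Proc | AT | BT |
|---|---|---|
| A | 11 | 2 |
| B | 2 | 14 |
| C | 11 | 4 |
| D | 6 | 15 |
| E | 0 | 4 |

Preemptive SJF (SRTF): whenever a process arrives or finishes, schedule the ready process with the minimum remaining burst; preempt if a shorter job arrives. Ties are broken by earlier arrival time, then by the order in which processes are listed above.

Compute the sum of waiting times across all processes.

28

Schedule: | E 0-4 | B 4-11 | A 11-13 | C 13-17 | B 17-24 | D 24-39 |
Completion: A=13  B=24  C=17  D=39  E=4
Turnaround (C−A): A=2  B=22  C=6  D=33  E=4
Waiting = turnaround − burst: A=0, B=8, C=2, D=18, E=0
Total waiting = 0 + 8 + 2 + 18 + 0 = 28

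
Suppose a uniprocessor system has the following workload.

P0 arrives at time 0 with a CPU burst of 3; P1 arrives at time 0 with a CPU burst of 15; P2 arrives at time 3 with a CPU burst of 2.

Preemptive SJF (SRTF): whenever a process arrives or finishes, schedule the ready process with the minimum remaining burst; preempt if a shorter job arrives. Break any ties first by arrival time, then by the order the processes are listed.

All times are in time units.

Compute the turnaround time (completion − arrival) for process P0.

Timeline: | P0 0-3 | P2 3-5 | P1 5-20 |
Completion: P0=3  P1=20  P2=5
Turnaround(P0) = completion − arrival = 3 − 0 = 3

3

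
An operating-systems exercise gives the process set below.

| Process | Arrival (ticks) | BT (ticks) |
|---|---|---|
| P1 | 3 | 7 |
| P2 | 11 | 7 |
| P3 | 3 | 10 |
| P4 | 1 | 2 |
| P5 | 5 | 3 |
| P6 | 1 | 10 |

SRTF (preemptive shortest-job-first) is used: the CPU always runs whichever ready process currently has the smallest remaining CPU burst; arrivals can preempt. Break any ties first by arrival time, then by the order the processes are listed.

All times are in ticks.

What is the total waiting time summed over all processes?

51

Timeline: | idle 0-1 | P4 1-3 | P1 3-5 | P5 5-8 | P1 8-13 | P2 13-20 | P6 20-30 | P3 30-40 |
Completion: P1=13  P2=20  P3=40  P4=3  P5=8  P6=30
Waiting = turnaround − burst: P1=3, P2=2, P3=27, P4=0, P5=0, P6=19
Total waiting = 3 + 2 + 27 + 0 + 0 + 19 = 51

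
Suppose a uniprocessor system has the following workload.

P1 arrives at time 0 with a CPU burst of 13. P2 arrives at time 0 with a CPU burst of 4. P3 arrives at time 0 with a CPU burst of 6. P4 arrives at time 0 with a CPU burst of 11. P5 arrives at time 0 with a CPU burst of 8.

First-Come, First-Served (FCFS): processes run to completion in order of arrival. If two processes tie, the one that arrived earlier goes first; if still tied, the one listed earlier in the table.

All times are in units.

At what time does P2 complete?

Gantt: | P1 0-13 | P2 13-17 | P3 17-23 | P4 23-34 | P5 34-42 |
Completion: P1=13  P2=17  P3=23  P4=34  P5=42

17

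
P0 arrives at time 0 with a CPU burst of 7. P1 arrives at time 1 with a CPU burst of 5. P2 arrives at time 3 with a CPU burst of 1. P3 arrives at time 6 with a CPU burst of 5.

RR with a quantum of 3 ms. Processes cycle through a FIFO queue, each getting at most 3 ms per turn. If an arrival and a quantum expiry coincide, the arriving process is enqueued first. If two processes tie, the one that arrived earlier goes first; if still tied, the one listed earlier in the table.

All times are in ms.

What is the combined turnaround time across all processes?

Schedule: | P0 0-3 | P1 3-6 | P2 6-7 | P0 7-10 | P3 10-13 | P1 13-15 | P0 15-16 | P3 16-18 |
Completion: P0=16  P1=15  P2=7  P3=18
Turnaround (C−A): P0=16  P1=14  P2=4  P3=12
Turnaround = completion − arrival: P0=16, P1=14, P2=4, P3=12
Total turnaround = 16 + 14 + 4 + 12 = 46

46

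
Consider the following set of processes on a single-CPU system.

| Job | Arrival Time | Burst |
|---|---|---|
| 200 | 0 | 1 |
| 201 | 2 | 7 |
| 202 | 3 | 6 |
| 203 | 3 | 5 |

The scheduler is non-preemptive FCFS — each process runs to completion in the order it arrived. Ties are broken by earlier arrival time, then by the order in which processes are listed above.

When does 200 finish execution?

Gantt: | 200 0-1 | idle 1-2 | 201 2-9 | 202 9-15 | 203 15-20 |
Completion: 200=1  201=9  202=15  203=20

1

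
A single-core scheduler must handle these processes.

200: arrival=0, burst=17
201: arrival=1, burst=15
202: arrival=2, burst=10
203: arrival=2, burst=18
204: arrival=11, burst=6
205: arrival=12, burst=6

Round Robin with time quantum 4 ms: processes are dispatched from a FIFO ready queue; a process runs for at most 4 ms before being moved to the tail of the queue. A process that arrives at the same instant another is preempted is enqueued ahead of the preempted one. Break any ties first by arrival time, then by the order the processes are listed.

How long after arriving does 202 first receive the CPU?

Schedule: | 200 0-4 | 201 4-8 | 202 8-12 | 203 12-16 | 200 16-20 | 201 20-24 | 204 24-28 | 205 28-32 | 202 32-36 | 203 36-40 | 200 40-44 | 201 44-48 | 204 48-50 | 205 50-52 | 202 52-54 | 203 54-58 | 200 58-62 | 201 62-65 | 203 65-69 | 200 69-70 | 203 70-72 |
Completion: 200=70  201=65  202=54  203=72  204=50  205=52
Response(202) = first start − arrival = 8 − 2 = 6

6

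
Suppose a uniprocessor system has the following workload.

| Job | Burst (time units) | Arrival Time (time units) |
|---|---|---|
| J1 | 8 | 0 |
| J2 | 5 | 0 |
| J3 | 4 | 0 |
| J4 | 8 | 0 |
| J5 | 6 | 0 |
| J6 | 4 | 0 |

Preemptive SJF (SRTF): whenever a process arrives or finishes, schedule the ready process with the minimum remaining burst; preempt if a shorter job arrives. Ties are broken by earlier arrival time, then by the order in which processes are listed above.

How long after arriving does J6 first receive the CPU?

4

Schedule: | J3 0-4 | J6 4-8 | J2 8-13 | J5 13-19 | J1 19-27 | J4 27-35 |
Completion: J1=27  J2=13  J3=4  J4=35  J5=19  J6=8
Response(J6) = first start − arrival = 4 − 0 = 4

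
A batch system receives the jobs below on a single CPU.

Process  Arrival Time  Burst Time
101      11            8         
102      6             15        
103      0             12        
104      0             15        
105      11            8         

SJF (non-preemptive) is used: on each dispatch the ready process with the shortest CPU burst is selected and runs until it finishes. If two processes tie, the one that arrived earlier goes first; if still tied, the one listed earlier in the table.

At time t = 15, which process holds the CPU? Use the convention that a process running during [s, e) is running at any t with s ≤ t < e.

101

Timeline: | 103 0-12 | 101 12-20 | 105 20-28 | 104 28-43 | 102 43-58 |
Completion: 101=20  102=58  103=12  104=43  105=28
Turnaround (C−A): 101=9  102=52  103=12  104=43  105=17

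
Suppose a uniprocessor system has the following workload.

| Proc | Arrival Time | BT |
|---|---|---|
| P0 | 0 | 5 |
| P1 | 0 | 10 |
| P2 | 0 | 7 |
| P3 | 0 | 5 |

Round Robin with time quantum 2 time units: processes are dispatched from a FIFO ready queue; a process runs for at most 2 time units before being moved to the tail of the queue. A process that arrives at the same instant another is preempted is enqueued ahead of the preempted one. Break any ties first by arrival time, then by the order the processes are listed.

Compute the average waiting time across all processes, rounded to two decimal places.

16.00

Timeline: | P0 0-2 | P1 2-4 | P2 4-6 | P3 6-8 | P0 8-10 | P1 10-12 | P2 12-14 | P3 14-16 | P0 16-17 | P1 17-19 | P2 19-21 | P3 21-22 | P1 22-24 | P2 24-25 | P1 25-27 |
Completion: P0=17  P1=27  P2=25  P3=22
Waiting times: P0=12, P1=17, P2=18, P3=17
Average waiting = (12+17+18+17) / 4 = 64/4 = 16.00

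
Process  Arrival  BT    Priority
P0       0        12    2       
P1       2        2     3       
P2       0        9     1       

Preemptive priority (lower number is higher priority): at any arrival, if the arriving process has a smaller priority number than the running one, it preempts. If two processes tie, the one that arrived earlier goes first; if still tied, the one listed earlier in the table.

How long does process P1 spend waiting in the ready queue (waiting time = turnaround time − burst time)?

Timeline: | P2 0-9 | P0 9-21 | P1 21-23 |
Completion: P0=21  P1=23  P2=9
Waiting(P1) = turnaround − burst = 21 − 2 = 19

19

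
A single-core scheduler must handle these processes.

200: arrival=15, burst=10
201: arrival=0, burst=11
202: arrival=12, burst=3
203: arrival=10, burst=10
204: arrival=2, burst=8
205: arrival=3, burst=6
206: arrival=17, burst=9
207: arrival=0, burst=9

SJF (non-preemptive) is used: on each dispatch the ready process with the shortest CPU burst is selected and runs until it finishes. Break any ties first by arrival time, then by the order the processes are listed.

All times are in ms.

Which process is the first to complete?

Gantt: | 207 0-9 | 205 9-15 | 202 15-18 | 204 18-26 | 206 26-35 | 203 35-45 | 200 45-55 | 201 55-66 |
Completion: 200=55  201=66  202=18  203=45  204=26  205=15  206=35  207=9
Finish order: 207 → 205 → 202 → 204 → 206 → 203 → 200 → 201

207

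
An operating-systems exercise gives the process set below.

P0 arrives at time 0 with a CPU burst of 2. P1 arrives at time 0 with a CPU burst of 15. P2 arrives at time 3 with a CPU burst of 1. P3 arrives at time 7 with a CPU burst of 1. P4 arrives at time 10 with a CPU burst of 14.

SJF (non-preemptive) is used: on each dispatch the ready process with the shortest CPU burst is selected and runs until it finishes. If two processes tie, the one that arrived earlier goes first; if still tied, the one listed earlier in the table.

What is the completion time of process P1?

17

Schedule: | P0 0-2 | P1 2-17 | P2 17-18 | P3 18-19 | P4 19-33 |
Completion: P0=2  P1=17  P2=18  P3=19  P4=33
Turnaround (C−A): P0=2  P1=17  P2=15  P3=12  P4=23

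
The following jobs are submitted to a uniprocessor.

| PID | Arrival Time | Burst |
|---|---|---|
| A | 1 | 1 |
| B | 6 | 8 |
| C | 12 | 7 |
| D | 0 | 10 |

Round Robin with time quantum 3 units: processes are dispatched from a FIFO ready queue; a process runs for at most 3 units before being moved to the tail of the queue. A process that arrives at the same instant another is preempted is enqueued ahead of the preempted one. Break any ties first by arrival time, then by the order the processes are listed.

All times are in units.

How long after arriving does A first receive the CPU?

Schedule: | D 0-3 | A 3-4 | D 4-7 | B 7-10 | D 10-13 | B 13-16 | C 16-19 | D 19-20 | B 20-22 | C 22-26 |
Completion: A=4  B=22  C=26  D=20
Response(A) = first start − arrival = 3 − 1 = 2

2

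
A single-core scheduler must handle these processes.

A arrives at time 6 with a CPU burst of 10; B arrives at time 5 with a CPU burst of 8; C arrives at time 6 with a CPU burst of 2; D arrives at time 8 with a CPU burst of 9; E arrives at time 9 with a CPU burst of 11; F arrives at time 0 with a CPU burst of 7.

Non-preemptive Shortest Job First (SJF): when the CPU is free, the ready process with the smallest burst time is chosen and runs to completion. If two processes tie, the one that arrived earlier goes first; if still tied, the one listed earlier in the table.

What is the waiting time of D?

Gantt: | F 0-7 | C 7-9 | B 9-17 | D 17-26 | A 26-36 | E 36-47 |
Completion: A=36  B=17  C=9  D=26  E=47  F=7
Waiting(D) = turnaround − burst = 18 − 9 = 9

9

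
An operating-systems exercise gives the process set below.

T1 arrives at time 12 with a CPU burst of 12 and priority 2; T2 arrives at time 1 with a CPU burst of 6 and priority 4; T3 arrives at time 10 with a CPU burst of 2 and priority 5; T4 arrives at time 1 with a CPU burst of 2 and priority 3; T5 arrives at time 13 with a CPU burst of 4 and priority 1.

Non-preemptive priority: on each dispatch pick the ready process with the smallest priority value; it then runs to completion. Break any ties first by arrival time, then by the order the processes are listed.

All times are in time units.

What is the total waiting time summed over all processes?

13

Gantt: | idle 0-1 | T4 1-3 | T2 3-9 | idle 9-10 | T3 10-12 | T1 12-24 | T5 24-28 |
Completion: T1=24  T2=9  T3=12  T4=3  T5=28
Turnaround (C−A): T1=12  T2=8  T3=2  T4=2  T5=15
Waiting = turnaround − burst: T1=0, T2=2, T3=0, T4=0, T5=11
Total waiting = 0 + 2 + 0 + 0 + 11 = 13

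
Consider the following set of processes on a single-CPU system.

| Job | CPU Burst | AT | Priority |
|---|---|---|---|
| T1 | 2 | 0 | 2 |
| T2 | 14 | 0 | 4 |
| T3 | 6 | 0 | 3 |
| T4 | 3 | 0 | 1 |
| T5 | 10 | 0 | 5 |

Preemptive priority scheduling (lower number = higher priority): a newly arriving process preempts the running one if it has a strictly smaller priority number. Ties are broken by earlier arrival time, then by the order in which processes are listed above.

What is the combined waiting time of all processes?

Schedule: | T4 0-3 | T1 3-5 | T3 5-11 | T2 11-25 | T5 25-35 |
Completion: T1=5  T2=25  T3=11  T4=3  T5=35
Waiting = turnaround − burst: T1=3, T2=11, T3=5, T4=0, T5=25
Total waiting = 3 + 11 + 5 + 0 + 25 = 44

44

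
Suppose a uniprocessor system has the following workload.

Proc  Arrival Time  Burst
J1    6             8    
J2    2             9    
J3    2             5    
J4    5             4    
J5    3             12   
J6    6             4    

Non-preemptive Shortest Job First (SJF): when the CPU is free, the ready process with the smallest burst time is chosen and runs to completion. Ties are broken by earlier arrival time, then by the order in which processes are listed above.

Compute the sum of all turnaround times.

108

Timeline: | idle 0-2 | J3 2-7 | J4 7-11 | J6 11-15 | J1 15-23 | J2 23-32 | J5 32-44 |
Completion: J1=23  J2=32  J3=7  J4=11  J5=44  J6=15
Turnaround (C−A): J1=17  J2=30  J3=5  J4=6  J5=41  J6=9
Turnaround = completion − arrival: J1=17, J2=30, J3=5, J4=6, J5=41, J6=9
Total turnaround = 17 + 30 + 5 + 6 + 41 + 9 = 108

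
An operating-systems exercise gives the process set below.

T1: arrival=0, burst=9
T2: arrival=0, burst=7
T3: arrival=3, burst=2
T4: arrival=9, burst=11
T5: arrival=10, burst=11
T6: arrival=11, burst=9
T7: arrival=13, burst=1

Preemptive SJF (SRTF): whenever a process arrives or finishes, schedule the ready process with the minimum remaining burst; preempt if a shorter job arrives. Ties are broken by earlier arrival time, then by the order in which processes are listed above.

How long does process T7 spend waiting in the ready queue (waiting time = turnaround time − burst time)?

0

Gantt: | T2 0-3 | T3 3-5 | T2 5-9 | T1 9-13 | T7 13-14 | T1 14-19 | T6 19-28 | T4 28-39 | T5 39-50 |
Completion: T1=19  T2=9  T3=5  T4=39  T5=50  T6=28  T7=14
Turnaround (C−A): T1=19  T2=9  T3=2  T4=30  T5=40  T6=17  T7=1
Waiting(T7) = turnaround − burst = 1 − 1 = 0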